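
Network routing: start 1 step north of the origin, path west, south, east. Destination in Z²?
(0, 0)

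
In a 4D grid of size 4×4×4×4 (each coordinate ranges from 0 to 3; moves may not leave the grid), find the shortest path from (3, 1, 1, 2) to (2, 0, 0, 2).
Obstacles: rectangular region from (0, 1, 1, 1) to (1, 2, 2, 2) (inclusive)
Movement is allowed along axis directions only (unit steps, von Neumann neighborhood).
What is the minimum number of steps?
3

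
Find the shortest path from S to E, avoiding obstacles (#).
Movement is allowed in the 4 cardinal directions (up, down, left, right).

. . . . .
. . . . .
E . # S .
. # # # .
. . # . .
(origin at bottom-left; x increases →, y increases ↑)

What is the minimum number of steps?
5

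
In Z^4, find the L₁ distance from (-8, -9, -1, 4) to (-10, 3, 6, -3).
28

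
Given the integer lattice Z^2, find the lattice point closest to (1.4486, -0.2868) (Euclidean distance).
(1, 0)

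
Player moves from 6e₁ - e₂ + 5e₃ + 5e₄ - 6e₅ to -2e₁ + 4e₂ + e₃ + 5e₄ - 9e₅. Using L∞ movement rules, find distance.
8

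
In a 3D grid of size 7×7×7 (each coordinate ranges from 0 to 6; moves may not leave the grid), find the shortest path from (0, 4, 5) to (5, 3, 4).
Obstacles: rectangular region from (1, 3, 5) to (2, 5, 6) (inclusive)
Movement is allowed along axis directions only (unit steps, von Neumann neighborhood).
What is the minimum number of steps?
7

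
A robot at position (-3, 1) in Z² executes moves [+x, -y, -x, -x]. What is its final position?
(-4, 0)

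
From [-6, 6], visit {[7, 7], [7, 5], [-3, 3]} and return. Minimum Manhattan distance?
34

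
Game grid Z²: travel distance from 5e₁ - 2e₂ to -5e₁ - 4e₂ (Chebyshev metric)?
10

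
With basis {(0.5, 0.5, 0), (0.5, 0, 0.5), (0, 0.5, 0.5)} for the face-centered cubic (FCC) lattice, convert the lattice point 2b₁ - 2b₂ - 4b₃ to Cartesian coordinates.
(0, -1, -3)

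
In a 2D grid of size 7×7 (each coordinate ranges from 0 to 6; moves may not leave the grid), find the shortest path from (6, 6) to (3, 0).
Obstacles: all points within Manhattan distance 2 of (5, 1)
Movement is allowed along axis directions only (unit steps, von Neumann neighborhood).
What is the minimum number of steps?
11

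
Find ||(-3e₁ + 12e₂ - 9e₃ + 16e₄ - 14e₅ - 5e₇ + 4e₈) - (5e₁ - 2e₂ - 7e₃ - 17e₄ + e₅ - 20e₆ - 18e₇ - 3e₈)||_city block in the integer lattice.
112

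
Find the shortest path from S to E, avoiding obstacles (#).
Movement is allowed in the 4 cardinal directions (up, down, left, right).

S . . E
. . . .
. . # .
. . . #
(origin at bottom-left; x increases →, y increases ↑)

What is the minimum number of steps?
3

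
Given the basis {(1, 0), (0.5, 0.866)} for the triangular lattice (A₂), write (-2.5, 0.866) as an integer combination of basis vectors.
-3b₁ + b₂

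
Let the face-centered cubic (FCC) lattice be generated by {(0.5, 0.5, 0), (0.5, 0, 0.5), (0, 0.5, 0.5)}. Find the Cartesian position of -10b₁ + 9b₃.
(-5, -0.5, 4.5)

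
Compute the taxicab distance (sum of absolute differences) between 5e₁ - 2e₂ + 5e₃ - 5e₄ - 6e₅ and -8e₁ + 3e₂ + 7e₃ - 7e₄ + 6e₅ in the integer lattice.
34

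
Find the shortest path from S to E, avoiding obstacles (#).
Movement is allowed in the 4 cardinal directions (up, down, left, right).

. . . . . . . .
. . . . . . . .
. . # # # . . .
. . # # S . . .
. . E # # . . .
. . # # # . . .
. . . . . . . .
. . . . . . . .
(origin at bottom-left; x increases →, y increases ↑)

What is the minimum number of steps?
11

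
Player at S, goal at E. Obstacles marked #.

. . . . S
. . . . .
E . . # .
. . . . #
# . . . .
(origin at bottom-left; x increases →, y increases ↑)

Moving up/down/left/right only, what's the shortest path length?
6
(one shortest path: (4, 4) → (3, 4) → (2, 4) → (1, 4) → (0, 4) → (0, 3) → (0, 2))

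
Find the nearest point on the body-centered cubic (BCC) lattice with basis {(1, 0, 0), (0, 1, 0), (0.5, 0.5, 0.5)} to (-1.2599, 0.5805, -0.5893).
(-1.5, 0.5, -0.5)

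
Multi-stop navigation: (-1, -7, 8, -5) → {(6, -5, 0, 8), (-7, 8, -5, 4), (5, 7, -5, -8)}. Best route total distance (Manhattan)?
89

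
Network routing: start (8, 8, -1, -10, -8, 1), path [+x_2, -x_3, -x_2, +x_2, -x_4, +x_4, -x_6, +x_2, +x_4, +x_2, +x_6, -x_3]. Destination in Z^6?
(8, 11, -3, -9, -8, 1)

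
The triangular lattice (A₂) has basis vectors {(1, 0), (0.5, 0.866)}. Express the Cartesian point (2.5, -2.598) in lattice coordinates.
4b₁ - 3b₂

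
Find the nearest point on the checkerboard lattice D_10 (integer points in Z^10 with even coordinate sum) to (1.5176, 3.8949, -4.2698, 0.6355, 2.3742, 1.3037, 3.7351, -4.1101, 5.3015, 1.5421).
(1, 4, -4, 1, 2, 1, 4, -4, 5, 2)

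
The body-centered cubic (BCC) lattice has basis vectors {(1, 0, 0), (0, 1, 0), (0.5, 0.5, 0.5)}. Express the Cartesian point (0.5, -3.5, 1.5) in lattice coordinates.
-b₁ - 5b₂ + 3b₃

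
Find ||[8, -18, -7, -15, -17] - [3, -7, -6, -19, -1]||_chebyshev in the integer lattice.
16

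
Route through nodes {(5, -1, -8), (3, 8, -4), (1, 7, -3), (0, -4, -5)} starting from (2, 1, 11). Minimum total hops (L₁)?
51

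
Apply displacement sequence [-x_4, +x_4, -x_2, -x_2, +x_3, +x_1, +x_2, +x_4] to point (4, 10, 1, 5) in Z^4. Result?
(5, 9, 2, 6)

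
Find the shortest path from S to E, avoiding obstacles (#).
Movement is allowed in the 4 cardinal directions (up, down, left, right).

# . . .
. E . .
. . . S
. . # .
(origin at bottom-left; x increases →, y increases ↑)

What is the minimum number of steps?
3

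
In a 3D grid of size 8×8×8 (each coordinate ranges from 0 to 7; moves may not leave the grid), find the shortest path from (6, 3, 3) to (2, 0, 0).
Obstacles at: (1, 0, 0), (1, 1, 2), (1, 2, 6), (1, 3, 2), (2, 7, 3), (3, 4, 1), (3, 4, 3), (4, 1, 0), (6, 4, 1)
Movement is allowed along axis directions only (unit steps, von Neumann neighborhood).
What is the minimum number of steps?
10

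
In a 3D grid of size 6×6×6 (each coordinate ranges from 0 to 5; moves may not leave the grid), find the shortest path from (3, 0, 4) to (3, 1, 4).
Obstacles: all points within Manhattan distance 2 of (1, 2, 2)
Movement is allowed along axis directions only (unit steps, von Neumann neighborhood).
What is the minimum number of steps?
1
(one shortest path: (3, 0, 4) → (3, 1, 4))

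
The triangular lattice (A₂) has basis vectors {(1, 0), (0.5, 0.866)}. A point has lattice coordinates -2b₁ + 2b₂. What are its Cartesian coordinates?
(-1, 1.732)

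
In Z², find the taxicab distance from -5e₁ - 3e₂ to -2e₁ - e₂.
5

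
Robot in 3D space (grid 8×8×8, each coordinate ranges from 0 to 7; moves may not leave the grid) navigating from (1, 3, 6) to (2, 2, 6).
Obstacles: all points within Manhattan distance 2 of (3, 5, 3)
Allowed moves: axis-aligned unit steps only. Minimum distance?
2
(one shortest path: (1, 3, 6) → (2, 3, 6) → (2, 2, 6))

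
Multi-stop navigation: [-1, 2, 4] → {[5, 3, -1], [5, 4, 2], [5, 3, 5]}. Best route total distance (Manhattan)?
16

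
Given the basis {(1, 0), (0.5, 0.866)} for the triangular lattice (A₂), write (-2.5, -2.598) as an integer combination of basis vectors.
-b₁ - 3b₂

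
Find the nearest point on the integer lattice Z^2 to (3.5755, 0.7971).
(4, 1)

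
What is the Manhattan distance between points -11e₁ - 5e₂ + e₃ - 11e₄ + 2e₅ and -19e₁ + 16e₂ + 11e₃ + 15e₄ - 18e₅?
85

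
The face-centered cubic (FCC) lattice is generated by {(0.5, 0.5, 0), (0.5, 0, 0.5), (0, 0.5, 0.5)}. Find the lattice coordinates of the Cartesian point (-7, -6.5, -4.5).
-9b₁ - 5b₂ - 4b₃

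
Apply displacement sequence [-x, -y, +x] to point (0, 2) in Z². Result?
(0, 1)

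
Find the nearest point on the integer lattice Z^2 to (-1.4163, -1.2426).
(-1, -1)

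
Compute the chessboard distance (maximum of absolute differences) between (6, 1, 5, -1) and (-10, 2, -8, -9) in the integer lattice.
16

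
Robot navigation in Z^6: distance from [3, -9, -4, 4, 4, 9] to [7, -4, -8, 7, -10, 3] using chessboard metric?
14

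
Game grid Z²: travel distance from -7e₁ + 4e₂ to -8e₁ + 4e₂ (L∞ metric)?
1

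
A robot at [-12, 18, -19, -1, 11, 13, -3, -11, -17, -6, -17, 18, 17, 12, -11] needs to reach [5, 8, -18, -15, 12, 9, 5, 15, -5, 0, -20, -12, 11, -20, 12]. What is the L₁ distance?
193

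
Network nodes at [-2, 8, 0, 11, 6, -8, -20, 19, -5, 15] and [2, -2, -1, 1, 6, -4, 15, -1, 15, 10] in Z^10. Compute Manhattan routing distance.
109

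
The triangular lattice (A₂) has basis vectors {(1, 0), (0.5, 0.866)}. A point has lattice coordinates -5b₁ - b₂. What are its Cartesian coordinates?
(-5.5, -0.866)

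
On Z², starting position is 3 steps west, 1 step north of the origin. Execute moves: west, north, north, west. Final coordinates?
(-5, 3)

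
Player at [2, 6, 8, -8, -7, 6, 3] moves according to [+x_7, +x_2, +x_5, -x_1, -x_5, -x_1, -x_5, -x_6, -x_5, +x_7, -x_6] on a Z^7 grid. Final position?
(0, 7, 8, -8, -9, 4, 5)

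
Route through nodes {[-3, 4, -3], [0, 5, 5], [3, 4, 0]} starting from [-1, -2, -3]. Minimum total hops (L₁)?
26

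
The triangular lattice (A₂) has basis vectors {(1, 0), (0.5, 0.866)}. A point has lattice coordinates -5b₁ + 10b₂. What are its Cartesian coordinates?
(0, 8.66)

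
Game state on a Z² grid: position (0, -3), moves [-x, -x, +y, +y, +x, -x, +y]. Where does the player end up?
(-2, 0)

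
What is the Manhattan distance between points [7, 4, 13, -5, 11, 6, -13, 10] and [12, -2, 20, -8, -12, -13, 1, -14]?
101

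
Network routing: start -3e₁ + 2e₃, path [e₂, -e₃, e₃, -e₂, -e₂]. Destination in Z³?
(-3, -1, 2)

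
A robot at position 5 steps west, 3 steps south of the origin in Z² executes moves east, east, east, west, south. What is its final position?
(-3, -4)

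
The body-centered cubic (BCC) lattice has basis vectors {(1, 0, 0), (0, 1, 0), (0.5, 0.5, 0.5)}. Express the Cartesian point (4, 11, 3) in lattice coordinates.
b₁ + 8b₂ + 6b₃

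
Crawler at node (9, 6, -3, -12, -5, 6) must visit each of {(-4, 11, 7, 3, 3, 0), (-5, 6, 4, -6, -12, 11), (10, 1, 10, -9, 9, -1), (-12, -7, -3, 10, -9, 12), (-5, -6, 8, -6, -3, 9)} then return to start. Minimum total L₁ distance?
262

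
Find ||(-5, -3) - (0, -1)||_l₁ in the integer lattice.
7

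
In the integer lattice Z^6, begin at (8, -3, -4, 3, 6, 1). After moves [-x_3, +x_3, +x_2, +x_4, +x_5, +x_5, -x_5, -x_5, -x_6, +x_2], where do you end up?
(8, -1, -4, 4, 6, 0)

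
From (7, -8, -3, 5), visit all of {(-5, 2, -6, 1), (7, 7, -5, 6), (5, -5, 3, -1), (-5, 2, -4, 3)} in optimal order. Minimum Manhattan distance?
70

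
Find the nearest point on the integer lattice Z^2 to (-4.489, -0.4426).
(-4, 0)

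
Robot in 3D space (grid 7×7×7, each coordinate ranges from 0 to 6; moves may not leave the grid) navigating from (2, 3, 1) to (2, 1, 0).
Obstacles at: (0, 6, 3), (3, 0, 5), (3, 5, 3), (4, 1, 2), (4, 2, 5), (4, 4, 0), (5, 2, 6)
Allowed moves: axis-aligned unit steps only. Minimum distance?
3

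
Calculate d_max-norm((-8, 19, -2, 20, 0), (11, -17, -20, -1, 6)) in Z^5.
36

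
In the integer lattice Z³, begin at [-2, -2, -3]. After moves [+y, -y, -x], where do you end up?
(-3, -2, -3)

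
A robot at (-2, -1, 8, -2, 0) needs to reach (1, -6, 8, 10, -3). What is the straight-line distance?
13.6748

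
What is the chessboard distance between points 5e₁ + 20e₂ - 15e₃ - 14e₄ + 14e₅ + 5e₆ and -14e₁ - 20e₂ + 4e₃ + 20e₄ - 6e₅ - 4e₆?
40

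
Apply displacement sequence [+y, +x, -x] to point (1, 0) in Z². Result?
(1, 1)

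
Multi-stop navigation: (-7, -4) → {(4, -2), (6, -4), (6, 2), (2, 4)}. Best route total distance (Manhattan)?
29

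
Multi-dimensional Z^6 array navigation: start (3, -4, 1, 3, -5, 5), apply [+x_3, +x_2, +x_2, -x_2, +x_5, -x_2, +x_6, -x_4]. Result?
(3, -4, 2, 2, -4, 6)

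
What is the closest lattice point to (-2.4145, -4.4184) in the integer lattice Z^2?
(-2, -4)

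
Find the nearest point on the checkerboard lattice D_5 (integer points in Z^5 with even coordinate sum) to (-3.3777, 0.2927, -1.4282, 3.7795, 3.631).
(-3, 0, -1, 4, 4)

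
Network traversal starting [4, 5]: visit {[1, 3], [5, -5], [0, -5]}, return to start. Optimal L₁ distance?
30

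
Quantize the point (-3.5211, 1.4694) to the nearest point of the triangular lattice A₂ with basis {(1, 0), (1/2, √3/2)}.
(-4, 1.732)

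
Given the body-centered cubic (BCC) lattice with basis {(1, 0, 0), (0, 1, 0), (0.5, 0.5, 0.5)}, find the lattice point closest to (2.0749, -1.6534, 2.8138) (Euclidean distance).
(2, -2, 3)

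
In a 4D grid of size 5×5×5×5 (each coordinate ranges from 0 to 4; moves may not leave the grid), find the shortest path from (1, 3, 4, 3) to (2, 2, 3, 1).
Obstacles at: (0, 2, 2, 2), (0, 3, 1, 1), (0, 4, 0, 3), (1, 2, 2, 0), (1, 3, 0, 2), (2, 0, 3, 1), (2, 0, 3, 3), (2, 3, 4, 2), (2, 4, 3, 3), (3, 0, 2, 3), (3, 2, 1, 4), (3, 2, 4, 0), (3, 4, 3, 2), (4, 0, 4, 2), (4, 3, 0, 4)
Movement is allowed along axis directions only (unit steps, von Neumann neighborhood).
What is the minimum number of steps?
5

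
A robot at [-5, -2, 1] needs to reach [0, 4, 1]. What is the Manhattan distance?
11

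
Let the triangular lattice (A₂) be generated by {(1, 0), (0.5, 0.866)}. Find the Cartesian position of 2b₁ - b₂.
(1.5, -0.866)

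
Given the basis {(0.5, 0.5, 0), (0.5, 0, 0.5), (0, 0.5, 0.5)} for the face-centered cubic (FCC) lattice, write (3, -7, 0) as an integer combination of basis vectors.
-4b₁ + 10b₂ - 10b₃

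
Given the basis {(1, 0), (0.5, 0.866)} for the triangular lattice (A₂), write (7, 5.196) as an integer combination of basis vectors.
4b₁ + 6b₂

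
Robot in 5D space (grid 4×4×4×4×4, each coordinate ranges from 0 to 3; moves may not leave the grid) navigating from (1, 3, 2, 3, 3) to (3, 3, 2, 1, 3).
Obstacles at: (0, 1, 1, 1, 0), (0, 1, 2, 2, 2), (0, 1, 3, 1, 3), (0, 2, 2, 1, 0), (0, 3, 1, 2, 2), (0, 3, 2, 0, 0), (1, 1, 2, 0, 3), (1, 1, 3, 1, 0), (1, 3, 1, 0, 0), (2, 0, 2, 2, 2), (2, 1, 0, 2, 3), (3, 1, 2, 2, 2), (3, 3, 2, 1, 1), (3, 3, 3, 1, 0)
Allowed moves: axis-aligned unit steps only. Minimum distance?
4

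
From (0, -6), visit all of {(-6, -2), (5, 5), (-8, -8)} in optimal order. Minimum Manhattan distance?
36
(one optimal route: (0, -6) → (-8, -8) → (-6, -2) → (5, 5))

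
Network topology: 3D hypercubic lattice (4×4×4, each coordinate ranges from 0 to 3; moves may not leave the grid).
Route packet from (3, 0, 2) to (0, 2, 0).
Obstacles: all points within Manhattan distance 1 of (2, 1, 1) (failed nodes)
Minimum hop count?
7
(one shortest path: (3, 0, 2) → (2, 0, 2) → (1, 0, 2) → (0, 0, 2) → (0, 1, 2) → (0, 2, 2) → (0, 2, 1) → (0, 2, 0))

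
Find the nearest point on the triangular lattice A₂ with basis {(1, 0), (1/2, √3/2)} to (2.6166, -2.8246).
(2.5, -2.598)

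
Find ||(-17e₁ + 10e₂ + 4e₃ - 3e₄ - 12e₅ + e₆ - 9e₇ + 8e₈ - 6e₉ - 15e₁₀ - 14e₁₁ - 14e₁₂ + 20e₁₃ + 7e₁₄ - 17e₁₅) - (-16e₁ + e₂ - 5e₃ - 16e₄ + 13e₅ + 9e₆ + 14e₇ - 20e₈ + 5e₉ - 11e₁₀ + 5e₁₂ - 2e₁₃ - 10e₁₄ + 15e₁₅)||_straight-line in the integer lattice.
69.4622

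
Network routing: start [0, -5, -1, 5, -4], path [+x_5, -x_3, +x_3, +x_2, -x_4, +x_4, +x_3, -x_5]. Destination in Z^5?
(0, -4, 0, 5, -4)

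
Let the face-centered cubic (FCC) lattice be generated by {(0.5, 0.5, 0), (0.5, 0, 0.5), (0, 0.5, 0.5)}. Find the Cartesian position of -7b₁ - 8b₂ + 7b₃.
(-7.5, 0, -0.5)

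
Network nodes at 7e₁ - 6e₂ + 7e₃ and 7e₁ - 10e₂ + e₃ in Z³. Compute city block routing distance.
10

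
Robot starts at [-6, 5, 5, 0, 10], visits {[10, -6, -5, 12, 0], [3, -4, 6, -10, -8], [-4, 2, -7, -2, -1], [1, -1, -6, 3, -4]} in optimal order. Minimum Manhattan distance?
125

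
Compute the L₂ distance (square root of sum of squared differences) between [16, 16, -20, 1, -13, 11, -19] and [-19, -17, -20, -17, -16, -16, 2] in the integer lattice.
61.7819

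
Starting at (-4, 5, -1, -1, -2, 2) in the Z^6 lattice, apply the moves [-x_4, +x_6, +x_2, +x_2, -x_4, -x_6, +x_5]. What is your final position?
(-4, 7, -1, -3, -1, 2)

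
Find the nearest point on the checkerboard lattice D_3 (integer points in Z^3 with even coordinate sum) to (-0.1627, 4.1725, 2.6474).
(0, 4, 2)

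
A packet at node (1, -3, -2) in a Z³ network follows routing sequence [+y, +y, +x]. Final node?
(2, -1, -2)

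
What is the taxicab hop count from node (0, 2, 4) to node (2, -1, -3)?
12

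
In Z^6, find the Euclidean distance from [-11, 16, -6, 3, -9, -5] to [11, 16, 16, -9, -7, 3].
34.3511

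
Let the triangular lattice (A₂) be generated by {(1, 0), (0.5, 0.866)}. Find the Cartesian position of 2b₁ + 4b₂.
(4, 3.464)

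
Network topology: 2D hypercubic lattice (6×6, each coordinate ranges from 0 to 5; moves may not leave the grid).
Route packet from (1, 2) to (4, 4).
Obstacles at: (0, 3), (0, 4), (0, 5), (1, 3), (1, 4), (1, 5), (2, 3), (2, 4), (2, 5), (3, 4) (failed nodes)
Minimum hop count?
5
(one shortest path: (1, 2) → (2, 2) → (3, 2) → (4, 2) → (4, 3) → (4, 4))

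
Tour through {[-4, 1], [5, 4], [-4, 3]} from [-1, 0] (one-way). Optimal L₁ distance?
16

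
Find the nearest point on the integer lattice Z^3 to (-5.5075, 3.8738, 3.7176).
(-6, 4, 4)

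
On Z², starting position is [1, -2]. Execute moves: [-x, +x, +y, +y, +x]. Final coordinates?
(2, 0)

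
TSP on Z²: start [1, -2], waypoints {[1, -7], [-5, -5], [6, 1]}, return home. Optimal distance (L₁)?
38
(one optimal route: (1, -2) → (1, -7) → (-5, -5) → (6, 1) → (1, -2))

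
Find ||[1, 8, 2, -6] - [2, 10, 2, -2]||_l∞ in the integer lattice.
4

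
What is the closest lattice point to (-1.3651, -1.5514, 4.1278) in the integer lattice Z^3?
(-1, -2, 4)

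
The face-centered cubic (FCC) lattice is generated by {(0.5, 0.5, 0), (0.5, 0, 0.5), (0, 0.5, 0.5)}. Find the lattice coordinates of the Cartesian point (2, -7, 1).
-6b₁ + 10b₂ - 8b₃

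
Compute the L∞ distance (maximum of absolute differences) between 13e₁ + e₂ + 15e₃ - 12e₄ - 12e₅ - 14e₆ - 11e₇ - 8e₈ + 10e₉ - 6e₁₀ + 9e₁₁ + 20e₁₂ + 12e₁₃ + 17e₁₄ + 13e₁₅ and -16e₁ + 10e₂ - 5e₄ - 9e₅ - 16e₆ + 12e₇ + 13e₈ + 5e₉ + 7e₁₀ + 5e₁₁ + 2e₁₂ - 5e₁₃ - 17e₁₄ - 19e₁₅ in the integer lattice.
34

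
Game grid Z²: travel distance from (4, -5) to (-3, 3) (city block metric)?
15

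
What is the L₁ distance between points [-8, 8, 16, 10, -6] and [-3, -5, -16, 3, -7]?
58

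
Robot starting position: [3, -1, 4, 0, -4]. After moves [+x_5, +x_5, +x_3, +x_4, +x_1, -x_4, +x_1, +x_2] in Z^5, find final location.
(5, 0, 5, 0, -2)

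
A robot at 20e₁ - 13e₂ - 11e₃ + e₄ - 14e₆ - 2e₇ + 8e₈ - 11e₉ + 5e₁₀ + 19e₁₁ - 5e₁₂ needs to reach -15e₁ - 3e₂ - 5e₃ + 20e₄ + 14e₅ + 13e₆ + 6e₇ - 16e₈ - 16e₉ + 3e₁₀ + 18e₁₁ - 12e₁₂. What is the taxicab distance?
158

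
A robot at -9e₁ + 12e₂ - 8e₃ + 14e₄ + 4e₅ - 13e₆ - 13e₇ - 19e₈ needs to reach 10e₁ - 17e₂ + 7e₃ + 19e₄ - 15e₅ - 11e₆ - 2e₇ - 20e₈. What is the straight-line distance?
44.0341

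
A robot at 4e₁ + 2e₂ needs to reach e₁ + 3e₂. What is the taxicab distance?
4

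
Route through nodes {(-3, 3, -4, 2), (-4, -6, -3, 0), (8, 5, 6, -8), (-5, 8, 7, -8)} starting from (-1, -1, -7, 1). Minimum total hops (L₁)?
71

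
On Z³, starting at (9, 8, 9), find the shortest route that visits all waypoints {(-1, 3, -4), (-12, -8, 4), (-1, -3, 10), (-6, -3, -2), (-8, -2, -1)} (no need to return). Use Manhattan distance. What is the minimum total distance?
74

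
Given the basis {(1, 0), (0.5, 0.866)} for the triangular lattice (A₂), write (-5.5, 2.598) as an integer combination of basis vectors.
-7b₁ + 3b₂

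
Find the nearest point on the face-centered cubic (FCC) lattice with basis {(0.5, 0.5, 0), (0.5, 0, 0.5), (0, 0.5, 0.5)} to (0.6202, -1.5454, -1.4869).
(1, -1.5, -1.5)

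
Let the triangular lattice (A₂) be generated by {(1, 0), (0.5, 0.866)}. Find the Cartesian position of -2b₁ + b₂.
(-1.5, 0.866)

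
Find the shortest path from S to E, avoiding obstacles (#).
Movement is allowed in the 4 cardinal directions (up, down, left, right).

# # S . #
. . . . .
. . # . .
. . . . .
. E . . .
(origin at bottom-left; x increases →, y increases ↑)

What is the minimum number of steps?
5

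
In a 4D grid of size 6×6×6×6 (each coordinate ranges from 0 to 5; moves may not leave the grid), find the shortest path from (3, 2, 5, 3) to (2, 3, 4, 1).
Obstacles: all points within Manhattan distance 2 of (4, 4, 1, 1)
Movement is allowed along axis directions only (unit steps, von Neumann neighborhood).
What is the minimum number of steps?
5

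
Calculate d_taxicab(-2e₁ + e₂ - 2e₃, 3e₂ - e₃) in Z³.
5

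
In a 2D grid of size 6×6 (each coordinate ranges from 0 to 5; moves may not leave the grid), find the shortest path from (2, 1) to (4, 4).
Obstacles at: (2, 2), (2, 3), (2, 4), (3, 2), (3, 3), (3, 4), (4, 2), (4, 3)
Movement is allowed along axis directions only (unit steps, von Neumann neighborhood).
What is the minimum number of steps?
7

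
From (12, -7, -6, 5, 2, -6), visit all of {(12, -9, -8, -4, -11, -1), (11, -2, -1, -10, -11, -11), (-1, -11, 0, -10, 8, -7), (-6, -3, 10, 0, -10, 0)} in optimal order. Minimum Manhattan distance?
165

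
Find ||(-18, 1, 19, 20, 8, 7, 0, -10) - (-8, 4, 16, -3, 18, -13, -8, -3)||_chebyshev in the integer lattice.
23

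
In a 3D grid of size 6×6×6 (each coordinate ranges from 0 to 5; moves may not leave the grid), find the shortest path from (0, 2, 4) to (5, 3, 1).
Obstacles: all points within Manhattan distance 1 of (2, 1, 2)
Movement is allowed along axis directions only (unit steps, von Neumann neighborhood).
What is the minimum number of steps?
9
(one shortest path: (0, 2, 4) → (1, 2, 4) → (2, 2, 4) → (3, 2, 4) → (4, 2, 4) → (5, 2, 4) → (5, 3, 4) → (5, 3, 3) → (5, 3, 2) → (5, 3, 1))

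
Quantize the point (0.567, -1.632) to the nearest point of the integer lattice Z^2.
(1, -2)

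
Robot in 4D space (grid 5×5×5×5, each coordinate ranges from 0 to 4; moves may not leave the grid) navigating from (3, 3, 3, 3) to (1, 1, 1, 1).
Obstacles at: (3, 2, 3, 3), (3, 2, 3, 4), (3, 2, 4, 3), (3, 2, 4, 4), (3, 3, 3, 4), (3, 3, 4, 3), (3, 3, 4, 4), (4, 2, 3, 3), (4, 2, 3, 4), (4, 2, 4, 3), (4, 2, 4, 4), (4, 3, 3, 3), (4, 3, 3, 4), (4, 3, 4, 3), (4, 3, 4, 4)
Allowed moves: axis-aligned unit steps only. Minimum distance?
8
(one shortest path: (3, 3, 3, 3) → (2, 3, 3, 3) → (1, 3, 3, 3) → (1, 2, 3, 3) → (1, 1, 3, 3) → (1, 1, 2, 3) → (1, 1, 1, 3) → (1, 1, 1, 2) → (1, 1, 1, 1))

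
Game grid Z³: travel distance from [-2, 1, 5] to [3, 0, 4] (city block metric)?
7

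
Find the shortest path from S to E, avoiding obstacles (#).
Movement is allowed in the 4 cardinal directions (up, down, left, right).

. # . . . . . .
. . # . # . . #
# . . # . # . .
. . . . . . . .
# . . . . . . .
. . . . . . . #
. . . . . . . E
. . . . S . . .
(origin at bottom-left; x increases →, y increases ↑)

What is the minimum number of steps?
4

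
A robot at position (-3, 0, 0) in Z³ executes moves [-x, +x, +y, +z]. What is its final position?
(-3, 1, 1)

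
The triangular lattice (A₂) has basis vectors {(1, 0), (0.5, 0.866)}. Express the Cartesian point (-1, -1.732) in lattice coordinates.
-2b₂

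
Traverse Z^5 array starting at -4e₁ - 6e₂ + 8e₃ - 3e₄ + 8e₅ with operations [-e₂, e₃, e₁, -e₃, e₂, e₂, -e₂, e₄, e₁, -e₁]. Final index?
(-3, -6, 8, -2, 8)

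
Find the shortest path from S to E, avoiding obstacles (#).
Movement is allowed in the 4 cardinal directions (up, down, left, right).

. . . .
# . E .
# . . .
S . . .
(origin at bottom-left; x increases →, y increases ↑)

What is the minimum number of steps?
4
(one shortest path: (0, 0) → (1, 0) → (2, 0) → (2, 1) → (2, 2))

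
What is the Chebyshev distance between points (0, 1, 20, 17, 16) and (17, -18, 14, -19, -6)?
36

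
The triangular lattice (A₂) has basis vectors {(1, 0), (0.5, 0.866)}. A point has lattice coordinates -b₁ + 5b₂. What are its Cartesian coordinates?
(1.5, 4.33)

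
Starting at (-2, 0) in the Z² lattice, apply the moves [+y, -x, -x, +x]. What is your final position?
(-3, 1)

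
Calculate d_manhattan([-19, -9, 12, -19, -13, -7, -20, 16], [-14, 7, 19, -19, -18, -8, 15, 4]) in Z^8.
81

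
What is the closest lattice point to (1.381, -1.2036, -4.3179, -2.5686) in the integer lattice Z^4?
(1, -1, -4, -3)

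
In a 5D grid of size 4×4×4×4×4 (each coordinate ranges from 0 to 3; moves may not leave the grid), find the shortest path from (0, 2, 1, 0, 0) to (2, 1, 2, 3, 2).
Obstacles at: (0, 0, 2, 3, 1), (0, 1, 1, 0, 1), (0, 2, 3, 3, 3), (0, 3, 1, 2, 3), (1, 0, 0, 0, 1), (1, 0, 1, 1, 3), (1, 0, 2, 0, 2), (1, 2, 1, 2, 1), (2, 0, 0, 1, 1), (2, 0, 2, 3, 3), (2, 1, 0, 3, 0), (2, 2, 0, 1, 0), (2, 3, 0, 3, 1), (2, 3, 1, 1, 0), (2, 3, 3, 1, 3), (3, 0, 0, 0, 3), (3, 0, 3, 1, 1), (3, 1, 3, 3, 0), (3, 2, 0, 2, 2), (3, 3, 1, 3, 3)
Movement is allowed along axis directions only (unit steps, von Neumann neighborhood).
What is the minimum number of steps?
9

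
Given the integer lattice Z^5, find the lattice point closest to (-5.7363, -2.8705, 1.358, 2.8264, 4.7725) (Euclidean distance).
(-6, -3, 1, 3, 5)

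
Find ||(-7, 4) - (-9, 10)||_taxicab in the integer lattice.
8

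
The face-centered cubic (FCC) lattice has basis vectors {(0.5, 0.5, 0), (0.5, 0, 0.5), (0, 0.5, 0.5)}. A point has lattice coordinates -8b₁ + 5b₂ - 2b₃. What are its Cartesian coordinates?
(-1.5, -5, 1.5)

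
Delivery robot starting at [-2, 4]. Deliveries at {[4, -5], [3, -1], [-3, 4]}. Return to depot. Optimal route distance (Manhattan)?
32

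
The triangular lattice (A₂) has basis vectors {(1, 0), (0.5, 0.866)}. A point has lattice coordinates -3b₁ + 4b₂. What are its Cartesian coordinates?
(-1, 3.464)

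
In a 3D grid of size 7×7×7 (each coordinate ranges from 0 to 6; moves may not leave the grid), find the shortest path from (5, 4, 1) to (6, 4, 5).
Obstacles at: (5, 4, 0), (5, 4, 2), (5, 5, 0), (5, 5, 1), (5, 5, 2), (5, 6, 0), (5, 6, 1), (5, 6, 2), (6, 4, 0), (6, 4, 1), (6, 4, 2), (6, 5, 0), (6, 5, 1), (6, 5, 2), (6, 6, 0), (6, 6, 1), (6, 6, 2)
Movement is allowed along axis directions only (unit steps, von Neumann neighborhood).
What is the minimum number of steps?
7
(one shortest path: (5, 4, 1) → (4, 4, 1) → (4, 4, 2) → (4, 4, 3) → (5, 4, 3) → (6, 4, 3) → (6, 4, 4) → (6, 4, 5))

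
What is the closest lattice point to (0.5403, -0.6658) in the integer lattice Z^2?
(1, -1)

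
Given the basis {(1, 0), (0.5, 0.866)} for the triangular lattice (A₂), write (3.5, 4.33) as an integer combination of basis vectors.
b₁ + 5b₂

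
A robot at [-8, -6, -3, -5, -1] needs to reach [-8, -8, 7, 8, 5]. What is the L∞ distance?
13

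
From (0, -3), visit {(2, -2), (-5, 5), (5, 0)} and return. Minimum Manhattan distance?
36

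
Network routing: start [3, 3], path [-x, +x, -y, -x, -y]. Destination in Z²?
(2, 1)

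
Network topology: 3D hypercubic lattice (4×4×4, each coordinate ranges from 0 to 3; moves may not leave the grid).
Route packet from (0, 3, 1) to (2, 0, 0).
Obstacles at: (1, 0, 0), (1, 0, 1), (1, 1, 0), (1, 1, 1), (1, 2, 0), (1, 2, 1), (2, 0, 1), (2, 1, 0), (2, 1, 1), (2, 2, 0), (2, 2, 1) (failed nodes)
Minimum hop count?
8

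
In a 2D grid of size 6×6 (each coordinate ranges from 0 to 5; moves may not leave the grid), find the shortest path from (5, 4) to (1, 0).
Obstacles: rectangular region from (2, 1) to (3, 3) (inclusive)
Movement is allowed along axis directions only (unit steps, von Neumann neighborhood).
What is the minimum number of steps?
8
(one shortest path: (5, 4) → (4, 4) → (3, 4) → (2, 4) → (1, 4) → (1, 3) → (1, 2) → (1, 1) → (1, 0))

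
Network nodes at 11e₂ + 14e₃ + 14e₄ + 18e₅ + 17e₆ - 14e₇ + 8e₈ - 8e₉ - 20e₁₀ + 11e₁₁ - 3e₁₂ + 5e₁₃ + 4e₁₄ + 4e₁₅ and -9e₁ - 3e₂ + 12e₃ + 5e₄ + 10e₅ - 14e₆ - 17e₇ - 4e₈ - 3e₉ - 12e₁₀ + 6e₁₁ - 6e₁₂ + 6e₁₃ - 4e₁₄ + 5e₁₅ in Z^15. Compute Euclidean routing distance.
41.5812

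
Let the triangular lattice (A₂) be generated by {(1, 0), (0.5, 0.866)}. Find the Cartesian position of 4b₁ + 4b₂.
(6, 3.464)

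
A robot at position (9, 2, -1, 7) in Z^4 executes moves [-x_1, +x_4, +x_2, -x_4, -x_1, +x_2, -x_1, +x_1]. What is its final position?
(7, 4, -1, 7)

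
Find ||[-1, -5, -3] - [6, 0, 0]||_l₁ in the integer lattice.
15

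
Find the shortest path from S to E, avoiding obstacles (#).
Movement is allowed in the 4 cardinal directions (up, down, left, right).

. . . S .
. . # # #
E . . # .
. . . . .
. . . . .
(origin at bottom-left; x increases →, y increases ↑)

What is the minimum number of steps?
5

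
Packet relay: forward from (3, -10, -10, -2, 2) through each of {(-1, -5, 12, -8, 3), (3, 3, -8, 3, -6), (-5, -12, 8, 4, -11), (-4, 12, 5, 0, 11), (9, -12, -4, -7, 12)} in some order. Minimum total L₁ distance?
207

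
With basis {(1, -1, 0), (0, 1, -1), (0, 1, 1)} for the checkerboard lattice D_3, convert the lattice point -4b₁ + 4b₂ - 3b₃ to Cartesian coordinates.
(-4, 5, -7)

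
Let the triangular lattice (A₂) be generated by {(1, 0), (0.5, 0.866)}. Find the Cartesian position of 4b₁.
(4, 0)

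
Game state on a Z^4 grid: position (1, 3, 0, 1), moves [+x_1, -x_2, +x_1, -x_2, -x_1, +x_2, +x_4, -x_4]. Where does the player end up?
(2, 2, 0, 1)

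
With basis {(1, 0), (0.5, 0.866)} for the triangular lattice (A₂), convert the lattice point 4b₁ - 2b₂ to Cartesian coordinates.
(3, -1.732)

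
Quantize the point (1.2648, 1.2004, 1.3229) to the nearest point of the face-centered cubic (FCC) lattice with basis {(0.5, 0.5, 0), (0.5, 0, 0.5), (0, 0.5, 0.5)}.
(1.5, 1, 1.5)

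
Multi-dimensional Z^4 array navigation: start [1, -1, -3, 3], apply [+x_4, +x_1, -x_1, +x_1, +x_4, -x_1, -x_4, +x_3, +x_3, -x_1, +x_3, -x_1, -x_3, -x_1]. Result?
(-2, -1, -1, 4)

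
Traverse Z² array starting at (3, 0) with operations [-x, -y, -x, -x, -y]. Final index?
(0, -2)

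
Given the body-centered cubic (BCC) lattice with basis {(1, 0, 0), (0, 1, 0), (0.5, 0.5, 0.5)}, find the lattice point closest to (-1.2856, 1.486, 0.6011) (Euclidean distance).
(-1.5, 1.5, 0.5)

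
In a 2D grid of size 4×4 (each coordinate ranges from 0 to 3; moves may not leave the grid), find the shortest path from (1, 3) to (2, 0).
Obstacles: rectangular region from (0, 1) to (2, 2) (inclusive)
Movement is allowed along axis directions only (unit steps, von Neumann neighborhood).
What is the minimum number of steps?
6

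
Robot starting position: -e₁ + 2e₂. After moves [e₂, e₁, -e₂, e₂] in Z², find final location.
(0, 3)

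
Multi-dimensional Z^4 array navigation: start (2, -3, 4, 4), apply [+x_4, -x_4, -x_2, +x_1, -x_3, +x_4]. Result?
(3, -4, 3, 5)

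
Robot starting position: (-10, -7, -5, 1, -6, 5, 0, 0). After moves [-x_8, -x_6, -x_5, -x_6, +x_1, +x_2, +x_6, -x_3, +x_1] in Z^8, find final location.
(-8, -6, -6, 1, -7, 4, 0, -1)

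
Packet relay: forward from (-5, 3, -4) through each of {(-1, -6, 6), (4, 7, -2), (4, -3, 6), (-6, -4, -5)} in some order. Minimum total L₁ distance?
53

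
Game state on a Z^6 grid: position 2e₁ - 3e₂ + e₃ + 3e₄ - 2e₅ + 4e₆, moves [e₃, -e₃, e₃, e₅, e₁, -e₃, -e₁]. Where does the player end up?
(2, -3, 1, 3, -1, 4)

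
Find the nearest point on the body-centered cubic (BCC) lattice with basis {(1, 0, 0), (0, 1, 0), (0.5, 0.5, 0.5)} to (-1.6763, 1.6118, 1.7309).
(-1.5, 1.5, 1.5)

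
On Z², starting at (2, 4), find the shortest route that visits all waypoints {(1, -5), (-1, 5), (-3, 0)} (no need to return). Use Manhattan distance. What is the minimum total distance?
20
(one optimal route: (2, 4) → (-1, 5) → (-3, 0) → (1, -5))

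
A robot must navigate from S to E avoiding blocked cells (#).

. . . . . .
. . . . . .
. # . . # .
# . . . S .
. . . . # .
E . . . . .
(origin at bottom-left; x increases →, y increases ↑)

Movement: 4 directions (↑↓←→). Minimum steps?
6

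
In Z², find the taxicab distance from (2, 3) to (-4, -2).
11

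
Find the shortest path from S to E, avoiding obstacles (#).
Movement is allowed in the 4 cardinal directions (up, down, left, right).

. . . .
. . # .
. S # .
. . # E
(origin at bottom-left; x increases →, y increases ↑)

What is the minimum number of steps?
7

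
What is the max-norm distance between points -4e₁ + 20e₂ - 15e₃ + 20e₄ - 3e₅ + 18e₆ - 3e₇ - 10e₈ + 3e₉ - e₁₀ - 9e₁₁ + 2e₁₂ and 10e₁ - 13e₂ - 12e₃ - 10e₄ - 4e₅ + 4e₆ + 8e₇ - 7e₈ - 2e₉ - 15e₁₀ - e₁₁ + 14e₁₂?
33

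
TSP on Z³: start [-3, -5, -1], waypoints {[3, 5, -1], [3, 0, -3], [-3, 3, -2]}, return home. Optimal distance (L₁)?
38
(one optimal route: (-3, -5, -1) → (3, 0, -3) → (3, 5, -1) → (-3, 3, -2) → (-3, -5, -1))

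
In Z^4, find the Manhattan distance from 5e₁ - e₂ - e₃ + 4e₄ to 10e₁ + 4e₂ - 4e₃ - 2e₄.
19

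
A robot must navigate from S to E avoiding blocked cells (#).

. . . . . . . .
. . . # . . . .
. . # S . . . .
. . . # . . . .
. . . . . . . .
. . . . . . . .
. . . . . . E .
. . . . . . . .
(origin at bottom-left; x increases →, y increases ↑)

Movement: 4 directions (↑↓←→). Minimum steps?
7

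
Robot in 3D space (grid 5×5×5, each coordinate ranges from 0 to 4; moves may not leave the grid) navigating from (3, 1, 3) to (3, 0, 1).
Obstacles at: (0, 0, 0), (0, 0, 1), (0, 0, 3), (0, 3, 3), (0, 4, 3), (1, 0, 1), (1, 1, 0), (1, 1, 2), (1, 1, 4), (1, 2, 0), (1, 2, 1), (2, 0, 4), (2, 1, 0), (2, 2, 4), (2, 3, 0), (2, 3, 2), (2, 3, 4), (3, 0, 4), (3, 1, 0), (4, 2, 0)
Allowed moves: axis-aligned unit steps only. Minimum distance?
3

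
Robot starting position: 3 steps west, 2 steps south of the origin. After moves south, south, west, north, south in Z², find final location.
(-4, -4)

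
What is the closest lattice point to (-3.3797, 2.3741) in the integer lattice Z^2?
(-3, 2)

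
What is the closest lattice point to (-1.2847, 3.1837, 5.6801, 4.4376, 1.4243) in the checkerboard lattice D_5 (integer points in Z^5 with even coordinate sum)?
(-1, 3, 6, 5, 1)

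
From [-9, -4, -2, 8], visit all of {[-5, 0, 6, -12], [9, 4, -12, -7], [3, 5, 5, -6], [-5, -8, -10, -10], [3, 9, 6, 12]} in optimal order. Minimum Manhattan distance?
137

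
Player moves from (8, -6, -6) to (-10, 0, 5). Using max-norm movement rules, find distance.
18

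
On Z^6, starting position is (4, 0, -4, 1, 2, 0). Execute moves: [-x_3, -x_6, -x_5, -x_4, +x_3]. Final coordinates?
(4, 0, -4, 0, 1, -1)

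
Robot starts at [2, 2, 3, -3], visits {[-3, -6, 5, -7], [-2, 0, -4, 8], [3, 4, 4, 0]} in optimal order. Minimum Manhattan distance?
62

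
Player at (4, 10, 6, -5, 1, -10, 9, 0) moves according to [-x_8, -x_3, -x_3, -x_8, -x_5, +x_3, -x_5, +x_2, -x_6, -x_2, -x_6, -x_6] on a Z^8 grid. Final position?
(4, 10, 5, -5, -1, -13, 9, -2)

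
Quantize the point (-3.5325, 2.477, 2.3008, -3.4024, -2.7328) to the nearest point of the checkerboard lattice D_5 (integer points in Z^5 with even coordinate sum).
(-4, 2, 2, -3, -3)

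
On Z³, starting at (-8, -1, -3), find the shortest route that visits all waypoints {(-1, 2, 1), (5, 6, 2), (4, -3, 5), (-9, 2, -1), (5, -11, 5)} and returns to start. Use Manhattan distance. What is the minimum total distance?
78
(one optimal route: (-8, -1, -3) → (4, -3, 5) → (5, -11, 5) → (5, 6, 2) → (-1, 2, 1) → (-9, 2, -1) → (-8, -1, -3))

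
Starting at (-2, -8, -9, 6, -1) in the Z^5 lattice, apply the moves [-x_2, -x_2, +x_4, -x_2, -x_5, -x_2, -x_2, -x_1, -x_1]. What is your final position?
(-4, -13, -9, 7, -2)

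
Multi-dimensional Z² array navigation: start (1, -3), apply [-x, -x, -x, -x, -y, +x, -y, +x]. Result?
(-1, -5)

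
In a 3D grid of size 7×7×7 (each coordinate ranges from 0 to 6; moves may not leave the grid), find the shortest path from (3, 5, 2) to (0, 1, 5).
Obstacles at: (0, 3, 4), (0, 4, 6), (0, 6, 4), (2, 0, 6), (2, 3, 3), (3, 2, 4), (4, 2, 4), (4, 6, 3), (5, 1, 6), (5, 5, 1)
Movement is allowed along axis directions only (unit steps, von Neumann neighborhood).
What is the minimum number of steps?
10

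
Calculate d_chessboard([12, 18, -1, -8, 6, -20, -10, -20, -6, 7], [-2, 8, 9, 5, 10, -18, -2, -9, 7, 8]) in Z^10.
14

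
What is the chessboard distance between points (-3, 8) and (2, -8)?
16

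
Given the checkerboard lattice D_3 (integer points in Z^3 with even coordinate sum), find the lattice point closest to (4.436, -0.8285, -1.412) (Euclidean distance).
(4, -1, -1)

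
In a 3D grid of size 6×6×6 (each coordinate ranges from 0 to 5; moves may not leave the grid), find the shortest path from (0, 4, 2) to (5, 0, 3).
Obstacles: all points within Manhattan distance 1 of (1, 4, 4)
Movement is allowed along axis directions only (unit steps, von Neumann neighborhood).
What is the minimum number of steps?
10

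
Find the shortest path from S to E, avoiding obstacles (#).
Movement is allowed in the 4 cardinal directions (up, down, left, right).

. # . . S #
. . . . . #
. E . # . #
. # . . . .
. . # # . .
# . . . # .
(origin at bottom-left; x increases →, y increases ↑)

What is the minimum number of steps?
5
(one shortest path: (4, 5) → (3, 5) → (2, 5) → (2, 4) → (1, 4) → (1, 3))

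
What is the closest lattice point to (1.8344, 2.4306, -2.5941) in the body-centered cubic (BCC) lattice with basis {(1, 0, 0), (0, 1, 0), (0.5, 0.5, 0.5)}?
(1.5, 2.5, -2.5)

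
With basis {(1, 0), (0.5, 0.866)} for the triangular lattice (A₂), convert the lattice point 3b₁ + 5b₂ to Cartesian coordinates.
(5.5, 4.33)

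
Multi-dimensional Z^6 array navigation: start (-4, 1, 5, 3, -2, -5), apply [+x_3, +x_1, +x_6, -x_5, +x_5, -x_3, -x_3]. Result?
(-3, 1, 4, 3, -2, -4)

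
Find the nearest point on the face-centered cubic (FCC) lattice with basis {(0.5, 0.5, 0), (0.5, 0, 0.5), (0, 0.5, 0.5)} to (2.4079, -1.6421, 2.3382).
(2.5, -1.5, 2)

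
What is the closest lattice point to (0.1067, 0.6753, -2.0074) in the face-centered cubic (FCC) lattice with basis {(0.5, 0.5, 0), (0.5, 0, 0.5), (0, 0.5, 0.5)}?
(0, 1, -2)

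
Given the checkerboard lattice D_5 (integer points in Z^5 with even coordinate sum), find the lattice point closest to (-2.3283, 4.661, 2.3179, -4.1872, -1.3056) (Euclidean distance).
(-2, 5, 2, -4, -1)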